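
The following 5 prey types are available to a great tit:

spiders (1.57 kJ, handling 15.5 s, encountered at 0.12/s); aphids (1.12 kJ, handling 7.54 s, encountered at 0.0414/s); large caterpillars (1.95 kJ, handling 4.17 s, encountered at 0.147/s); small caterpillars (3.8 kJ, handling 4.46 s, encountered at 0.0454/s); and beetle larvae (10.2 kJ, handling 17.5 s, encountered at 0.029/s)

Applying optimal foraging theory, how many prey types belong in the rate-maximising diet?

Profitabilities (E/h, kJ/s): small caterpillars 0.852, beetle larvae 0.583, large caterpillars 0.468, aphids 0.149, spiders 0.101. Add prey in this order while the next type's profitability exceeds the intake rate on those already taken.
Rate on top 1: 0.1435. beetle larvae: 0.583 > 0.1435 → include.
Rate on top 2: 0.2739. large caterpillars: 0.468 > 0.2739 → include.
Rate on top 3: 0.325. aphids: 0.149 < 0.325 → exclude; stop.
Optimal diet: small caterpillars, beetle larvae, large caterpillars — 3 of 5 types.

3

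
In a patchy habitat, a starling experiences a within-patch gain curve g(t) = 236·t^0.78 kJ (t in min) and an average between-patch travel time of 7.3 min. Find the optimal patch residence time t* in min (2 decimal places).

25.88 min

Maximise g(t)/(T+t): set derivative to zero → g'(t)(T+t) = g(t).
g'(t) = 0.78·236·t^-0.22. Setting 0.78·236·t^-0.22 = 236·t^0.78/(7.3+t) gives 0.78(7.3+t) = t, so 0.22·t = 0.78×7.3.
t* = 0.78×7.3/0.22 = 25.88 min.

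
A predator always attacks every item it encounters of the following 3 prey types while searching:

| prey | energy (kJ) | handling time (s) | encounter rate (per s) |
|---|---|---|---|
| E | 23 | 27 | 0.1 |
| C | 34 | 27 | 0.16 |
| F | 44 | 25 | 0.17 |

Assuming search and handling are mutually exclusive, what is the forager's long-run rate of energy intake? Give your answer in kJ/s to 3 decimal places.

Energy encountered per unit search time: 0.1×23 + 0.16×34 + 0.17×44 = 15.22 kJ/s.
Handling time per unit search time: 0.1×27 + 0.16×27 + 0.17×25 = 11.27.
Rate = 15.22/(1 + 11.27) = 1.24 kJ/s.

1.240 kJ/s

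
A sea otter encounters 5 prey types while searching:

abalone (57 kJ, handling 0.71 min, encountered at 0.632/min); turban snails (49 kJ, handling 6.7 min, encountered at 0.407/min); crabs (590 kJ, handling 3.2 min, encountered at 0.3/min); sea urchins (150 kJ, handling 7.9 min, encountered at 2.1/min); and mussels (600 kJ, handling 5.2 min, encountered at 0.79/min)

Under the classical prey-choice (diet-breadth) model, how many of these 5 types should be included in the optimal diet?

2

Rank by E/h (kJ/min): crabs 184, mussels 115, abalone 80.3, sea urchins 19, turban snails 7.31. Include each in turn until the next type's E/h falls below the running intake rate.
Rate on top 1: 90.31. mussels: 115 > 90.31 → include.
Rate on top 2: 107.3. abalone: 80.3 < 107.3 → exclude; stop.
Optimal diet: crabs, mussels — 2 of 5 types.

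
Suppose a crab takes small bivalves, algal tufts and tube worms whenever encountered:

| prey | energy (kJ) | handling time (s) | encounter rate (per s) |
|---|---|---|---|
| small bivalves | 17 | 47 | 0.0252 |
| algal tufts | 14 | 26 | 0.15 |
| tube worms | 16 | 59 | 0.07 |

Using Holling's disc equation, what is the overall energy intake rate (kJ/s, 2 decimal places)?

R = (0.0252×17 + 0.15×14 + 0.07×16) / (1 + 0.0252×47 + 0.15×26 + 0.07×59) = 3.648/10.21 = 0.3572 kJ/s.

0.36 kJ/s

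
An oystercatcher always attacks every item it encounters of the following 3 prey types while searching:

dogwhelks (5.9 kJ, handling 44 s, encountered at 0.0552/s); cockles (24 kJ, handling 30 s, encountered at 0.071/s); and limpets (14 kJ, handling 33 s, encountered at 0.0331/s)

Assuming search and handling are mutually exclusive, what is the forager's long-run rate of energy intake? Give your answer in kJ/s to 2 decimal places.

0.37 kJ/s

Energy encountered per unit search time: 0.0552×5.9 + 0.071×24 + 0.0331×14 = 2.493 kJ/s.
Handling time per unit search time: 0.0552×44 + 0.071×30 + 0.0331×33 = 5.651.
Rate = 2.493/(1 + 5.651) = 0.3748 kJ/s.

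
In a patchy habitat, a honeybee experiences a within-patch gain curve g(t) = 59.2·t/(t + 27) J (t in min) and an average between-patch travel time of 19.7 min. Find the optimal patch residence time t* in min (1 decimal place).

By the marginal value theorem, leave when the instantaneous gain rate g'(t) equals the habitat-wide average g(t)/(T + t).
g'(t) = 59.2·27/(t + 27)². Setting 59.2·27/(t+27)² = 59.2t/[(t+27)(19.7+t)] gives 27(19.7+t) = t(t+27), so t² = 27×19.7 = 531.9.
t* = √531.9 = 23.06 min.

23.1 min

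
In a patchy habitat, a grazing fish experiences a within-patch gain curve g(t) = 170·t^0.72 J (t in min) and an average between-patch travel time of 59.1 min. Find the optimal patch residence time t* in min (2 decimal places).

151.97 min

Maximise g(t)/(T+t): set derivative to zero → g'(t)(T+t) = g(t).
g'(t) = 0.72·170·t^-0.28. Setting 0.72·170·t^-0.28 = 170·t^0.72/(59.1+t) gives 0.72(59.1+t) = t, so 0.28·t = 0.72×59.1.
t* = 0.72×59.1/0.28 = 152 min.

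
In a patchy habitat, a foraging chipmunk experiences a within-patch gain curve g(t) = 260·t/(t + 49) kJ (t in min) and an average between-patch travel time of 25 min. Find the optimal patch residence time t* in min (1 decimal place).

35.0 min

Optimal t* satisfies g'(t*) = g(t*)/(T + t*).
g'(t) = 260·49/(t + 49)². Setting 260·49/(t+49)² = 260t/[(t+49)(25+t)] gives 49(25+t) = t(t+49), so t² = 49×25 = 1225.
t* = √1225 = 35 min.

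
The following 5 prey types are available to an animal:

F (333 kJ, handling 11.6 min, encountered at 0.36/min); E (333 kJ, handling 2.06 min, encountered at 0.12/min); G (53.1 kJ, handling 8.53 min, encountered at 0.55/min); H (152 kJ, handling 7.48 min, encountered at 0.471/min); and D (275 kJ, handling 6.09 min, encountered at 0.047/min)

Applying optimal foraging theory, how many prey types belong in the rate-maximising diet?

Profitabilities (E/h, kJ/min): E 162, D 45.2, F 28.7, H 20.3, G 6.23. Add prey in this order while the next type's profitability exceeds the intake rate on those already taken.
Rate on top 1: 32.04. D: 45.2 > 32.04 → include.
Rate on top 2: 34.49. F: 28.7 < 34.49 → exclude; stop.
Optimal diet: E, D — 2 of 5 types.

2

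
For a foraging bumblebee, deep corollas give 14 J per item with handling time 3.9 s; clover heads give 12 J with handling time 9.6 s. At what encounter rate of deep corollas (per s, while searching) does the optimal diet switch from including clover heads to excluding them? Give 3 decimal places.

0.137 per s

The zero-one rule: include clover heads iff E₂/h₂ > λE₁/(1+λh₁). Equality gives the switch point.
λE₁h₂ = E₂ + λE₂h₁ ⇒ λ = E₂/(E₁h₂ − E₂h₁) = 12/(134.4 − 46.8) = 0.137 per s.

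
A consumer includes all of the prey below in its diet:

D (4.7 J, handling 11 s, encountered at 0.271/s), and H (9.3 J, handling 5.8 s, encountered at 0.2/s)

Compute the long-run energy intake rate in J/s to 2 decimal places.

R = (0.271×4.7 + 0.2×9.3) / (1 + 0.271×11 + 0.2×5.8) = 3.134/5.141 = 0.6096 J/s.

0.61 J/s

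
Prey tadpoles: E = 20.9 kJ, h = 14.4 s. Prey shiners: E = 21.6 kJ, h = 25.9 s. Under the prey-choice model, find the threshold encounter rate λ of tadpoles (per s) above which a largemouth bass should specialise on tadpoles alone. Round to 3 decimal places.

0.094 per s

At the threshold, the rate on tadpoles alone equals the profitability of shiners: λ·20.9/(1 + λ·14.4) = 21.6/25.9 = 0.834.
Rearranging, λ(20.9 − 0.834×14.4) = 0.834, so λ = 0.834/8.891 = 0.0938 per s.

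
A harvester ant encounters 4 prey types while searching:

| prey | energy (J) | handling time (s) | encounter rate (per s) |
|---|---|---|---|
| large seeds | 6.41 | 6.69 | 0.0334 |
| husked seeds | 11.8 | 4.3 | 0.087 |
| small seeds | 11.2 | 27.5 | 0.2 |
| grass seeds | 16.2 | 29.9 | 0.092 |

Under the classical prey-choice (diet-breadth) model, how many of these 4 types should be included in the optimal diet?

Rank by E/h (J/s): husked seeds 2.74, large seeds 0.958, grass seeds 0.542, small seeds 0.407. Include each in turn until the next type's E/h falls below the running intake rate.
Rate on top 1: 0.7471. large seeds: 0.958 > 0.7471 → include.
Rate on top 2: 0.7766. grass seeds: 0.542 < 0.7766 → exclude; stop.
Optimal diet: husked seeds, large seeds — 2 of 4 types.

2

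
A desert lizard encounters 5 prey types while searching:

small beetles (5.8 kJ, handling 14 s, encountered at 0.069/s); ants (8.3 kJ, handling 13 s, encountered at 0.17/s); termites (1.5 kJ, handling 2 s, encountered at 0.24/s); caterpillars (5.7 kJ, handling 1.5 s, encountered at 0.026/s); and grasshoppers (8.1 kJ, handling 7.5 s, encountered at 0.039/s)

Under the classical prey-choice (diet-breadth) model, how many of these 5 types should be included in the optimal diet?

E/h in descending order: caterpillars 3.8, grasshoppers 1.08, termites 0.75, ants 0.638, small beetles 0.414 kJ/s. The optimal diet is the largest prefix of this list for which every included type satisfies E_i/h_i > R on the types above it.
Rate on top 1: 0.1426. grasshoppers: 1.08 > 0.1426 → include.
Rate on top 2: 0.3486. termites: 0.75 > 0.3486 → include.
Rate on top 3: 0.4549. ants: 0.638 > 0.4549 → include.
Rate on top 4: 0.5558. small beetles: 0.414 < 0.5558 → exclude; stop.
Optimal diet: caterpillars, grasshoppers, termites, ants — 4 of 5 types.

4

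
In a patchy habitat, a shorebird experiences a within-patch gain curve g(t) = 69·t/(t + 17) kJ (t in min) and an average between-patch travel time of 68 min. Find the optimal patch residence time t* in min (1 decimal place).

34.0 min

By the marginal value theorem, leave when the instantaneous gain rate g'(t) equals the habitat-wide average g(t)/(T + t).
g'(t) = 69·17/(t + 17)². Setting 69·17/(t+17)² = 69t/[(t+17)(68+t)] gives 17(68+t) = t(t+17), so t² = 17×68 = 1156.
t* = √1156 = 34 min.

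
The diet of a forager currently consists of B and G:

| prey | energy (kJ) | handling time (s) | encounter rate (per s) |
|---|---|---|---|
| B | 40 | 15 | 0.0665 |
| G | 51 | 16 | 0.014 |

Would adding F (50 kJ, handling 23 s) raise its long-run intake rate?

Yes

Intake rate on the current diet: R = (0.0665×40 + 0.014×51) / (1 + 0.0665×15 + 0.014×16) = 3.374/2.221 = 1.519 kJ/s.
F: E/h = 50/23 = 2.174 kJ/s.
2.174 > 1.519, so adding F raises the average — include it.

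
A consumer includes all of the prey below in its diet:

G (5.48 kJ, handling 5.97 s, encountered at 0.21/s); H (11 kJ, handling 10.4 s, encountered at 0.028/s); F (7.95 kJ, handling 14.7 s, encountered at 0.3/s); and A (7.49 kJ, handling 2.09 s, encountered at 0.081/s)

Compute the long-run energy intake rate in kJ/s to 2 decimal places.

R = Σλ_iE_i / (1 + Σλ_ih_i)
Numerator: 0.21×5.48 + 0.028×11 + 0.3×7.95 + 0.081×7.49 = 4.45
Denominator: 1 + 0.21×5.97 + 0.028×10.4 + 0.3×14.7 + 0.081×2.09 = 7.124
R = 4.45/7.124 = 0.6247 kJ/s

0.62 kJ/s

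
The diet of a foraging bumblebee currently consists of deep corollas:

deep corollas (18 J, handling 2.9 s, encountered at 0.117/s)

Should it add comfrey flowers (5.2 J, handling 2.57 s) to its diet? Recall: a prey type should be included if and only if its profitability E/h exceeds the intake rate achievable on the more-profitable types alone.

On deep corollas alone, R = ΣλE/(1+Σλh) = 2.106/1.339 = 1.572 J/s.
Profitability of comfrey flowers: 5.2/2.57 = 2.023 J/s.
Since 2.023 > R, including comfrey flowers increases the long-run rate.

Yes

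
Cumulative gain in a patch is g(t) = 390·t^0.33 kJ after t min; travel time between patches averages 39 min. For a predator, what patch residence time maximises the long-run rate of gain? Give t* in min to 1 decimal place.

19.2 min

Optimal t* satisfies g'(t*) = g(t*)/(T + t*).
g'(t) = 0.33·390·t^-0.67. Setting 0.33·390·t^-0.67 = 390·t^0.33/(39+t) gives 0.33(39+t) = t, so 0.67·t = 0.33×39.
t* = 0.33×39/0.67 = 19.21 min.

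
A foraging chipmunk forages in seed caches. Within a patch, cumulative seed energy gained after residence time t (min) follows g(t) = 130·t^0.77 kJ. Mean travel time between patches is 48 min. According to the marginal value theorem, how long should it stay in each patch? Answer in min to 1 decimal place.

160.7 min

Maximise g(t)/(T+t): set derivative to zero → g'(t)(T+t) = g(t).
g'(t) = 0.77·130·t^-0.23. Setting 0.77·130·t^-0.23 = 130·t^0.77/(48+t) gives 0.77(48+t) = t, so 0.23·t = 0.77×48.
t* = 0.77×48/0.23 = 160.7 min.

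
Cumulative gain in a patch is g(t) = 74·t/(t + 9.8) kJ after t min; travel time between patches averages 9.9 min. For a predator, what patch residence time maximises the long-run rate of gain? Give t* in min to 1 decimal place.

Optimal t* satisfies g'(t*) = g(t*)/(T + t*).
g'(t) = 74·9.8/(t + 9.8)². Setting 74·9.8/(t+9.8)² = 74t/[(t+9.8)(9.9+t)] gives 9.8(9.9+t) = t(t+9.8), so t² = 9.8×9.9 = 97.02.
t* = √97.02 = 9.85 min.

9.8 min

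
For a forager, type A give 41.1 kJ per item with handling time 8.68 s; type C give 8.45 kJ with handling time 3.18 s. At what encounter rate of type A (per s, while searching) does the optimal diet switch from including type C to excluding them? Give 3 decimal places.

At the threshold, the rate on type A alone equals the profitability of type C: λ·41.1/(1 + λ·8.68) = 8.45/3.18 = 2.657.
Rearranging, λ(41.1 − 2.657×8.68) = 2.657, so λ = 2.657/18.04 = 0.1473 per s.

0.147 per s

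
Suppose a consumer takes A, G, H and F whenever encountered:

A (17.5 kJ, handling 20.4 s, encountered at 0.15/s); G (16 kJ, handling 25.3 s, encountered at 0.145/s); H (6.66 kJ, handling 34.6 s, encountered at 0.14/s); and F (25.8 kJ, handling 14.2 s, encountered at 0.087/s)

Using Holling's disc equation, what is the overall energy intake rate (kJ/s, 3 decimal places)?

0.588 kJ/s

Energy encountered per unit search time: 0.15×17.5 + 0.145×16 + 0.14×6.66 + 0.087×25.8 = 8.122 kJ/s.
Handling time per unit search time: 0.15×20.4 + 0.145×25.3 + 0.14×34.6 + 0.087×14.2 = 12.81.
Rate = 8.122/(1 + 12.81) = 0.5882 kJ/s.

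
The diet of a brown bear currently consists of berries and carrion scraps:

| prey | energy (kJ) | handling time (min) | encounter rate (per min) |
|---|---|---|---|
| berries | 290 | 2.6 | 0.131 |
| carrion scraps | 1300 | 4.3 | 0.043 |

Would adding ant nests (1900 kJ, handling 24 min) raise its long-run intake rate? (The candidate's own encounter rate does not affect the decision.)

Yes

On berries and carrion scraps alone, R = ΣλE/(1+Σλh) = 93.89/1.526 = 61.55 kJ/min.
Profitability of ant nests: 1900/24 = 79.17 kJ/min.
79.17 > 61.55, so adding ant nests raises the average — include it.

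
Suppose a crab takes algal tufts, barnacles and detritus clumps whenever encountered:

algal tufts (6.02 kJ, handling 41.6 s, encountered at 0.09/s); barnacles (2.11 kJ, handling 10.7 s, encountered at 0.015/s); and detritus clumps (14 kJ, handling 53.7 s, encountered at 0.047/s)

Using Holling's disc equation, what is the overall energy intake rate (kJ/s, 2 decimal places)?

R = Σλ_iE_i / (1 + Σλ_ih_i)
Numerator: 0.09×6.02 + 0.015×2.11 + 0.047×14 = 1.231
Denominator: 1 + 0.09×41.6 + 0.015×10.7 + 0.047×53.7 = 7.428
R = 1.231/7.428 = 0.1658 kJ/s

0.17 kJ/s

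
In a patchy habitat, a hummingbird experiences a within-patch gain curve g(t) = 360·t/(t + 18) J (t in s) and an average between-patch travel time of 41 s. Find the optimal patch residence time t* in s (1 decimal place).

By the marginal value theorem, leave when the instantaneous gain rate g'(t) equals the habitat-wide average g(t)/(T + t).
g'(t) = 360·18/(t + 18)². Setting 360·18/(t+18)² = 360t/[(t+18)(41+t)] gives 18(41+t) = t(t+18), so t² = 18×41 = 738.
t* = √738 = 27.17 s.

27.2 s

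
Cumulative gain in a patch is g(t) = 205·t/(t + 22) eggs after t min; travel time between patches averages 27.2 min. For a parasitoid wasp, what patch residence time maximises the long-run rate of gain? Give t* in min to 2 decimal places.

Maximise g(t)/(T+t): set derivative to zero → g'(t)(T+t) = g(t).
g'(t) = 205·22/(t + 22)². Setting 205·22/(t+22)² = 205t/[(t+22)(27.2+t)] gives 22(27.2+t) = t(t+22), so t² = 22×27.2 = 598.4.
t* = √598.4 = 24.46 min.

24.46 min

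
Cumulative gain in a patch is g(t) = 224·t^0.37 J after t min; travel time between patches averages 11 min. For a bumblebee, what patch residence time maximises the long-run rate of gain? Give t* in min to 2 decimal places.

6.46 min

Optimal t* satisfies g'(t*) = g(t*)/(T + t*).
g'(t) = 0.37·224·t^-0.63. Setting 0.37·224·t^-0.63 = 224·t^0.37/(11+t) gives 0.37(11+t) = t, so 0.63·t = 0.37×11.
t* = 0.37×11/0.63 = 6.46 min.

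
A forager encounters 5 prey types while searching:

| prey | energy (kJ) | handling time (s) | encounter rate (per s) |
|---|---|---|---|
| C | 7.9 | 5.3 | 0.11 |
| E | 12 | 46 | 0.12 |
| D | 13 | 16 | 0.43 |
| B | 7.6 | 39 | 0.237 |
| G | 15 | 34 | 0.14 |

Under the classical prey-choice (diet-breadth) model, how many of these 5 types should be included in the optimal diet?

2

Profitabilities (E/h, kJ/s): C 1.49, D 0.812, G 0.441, E 0.261, B 0.195. Add prey in this order while the next type's profitability exceeds the intake rate on those already taken.
Rate on top 1: 0.549. D: 0.812 > 0.549 → include.
Rate on top 2: 0.7632. G: 0.441 < 0.7632 → exclude; stop.
Optimal diet: C, D — 2 of 5 types.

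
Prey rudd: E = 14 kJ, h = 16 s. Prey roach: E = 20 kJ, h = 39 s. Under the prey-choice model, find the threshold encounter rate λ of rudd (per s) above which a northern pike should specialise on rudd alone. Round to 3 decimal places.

0.088 per s

The zero-one rule: include roach iff E₂/h₂ > λE₁/(1+λh₁). Equality gives the switch point.
λE₁h₂ = E₂ + λE₂h₁ ⇒ λ = E₂/(E₁h₂ − E₂h₁) = 20/(546 − 320) = 0.0885 per s.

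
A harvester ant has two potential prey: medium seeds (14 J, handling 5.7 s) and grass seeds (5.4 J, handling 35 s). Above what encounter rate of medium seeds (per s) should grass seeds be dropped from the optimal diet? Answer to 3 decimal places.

The zero-one rule: include grass seeds iff E₂/h₂ > λE₁/(1+λh₁). Equality gives the switch point.
λE₁h₂ = E₂ + λE₂h₁ ⇒ λ = E₂/(E₁h₂ − E₂h₁) = 5.4/(490 − 30.78) = 0.01176 per s.

0.012 per s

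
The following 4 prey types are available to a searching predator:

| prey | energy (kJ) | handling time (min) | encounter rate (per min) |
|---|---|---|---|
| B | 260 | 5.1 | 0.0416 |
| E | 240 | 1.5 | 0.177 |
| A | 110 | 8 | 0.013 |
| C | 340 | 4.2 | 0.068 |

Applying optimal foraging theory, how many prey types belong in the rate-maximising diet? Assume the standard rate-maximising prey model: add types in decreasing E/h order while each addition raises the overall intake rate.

3

Profitabilities (E/h, kJ/min): E 160, C 81, B 51, A 13.8. Add prey in this order while the next type's profitability exceeds the intake rate on those already taken.
Rate on top 1: 33.57. C: 81 > 33.57 → include.
Rate on top 2: 42.29. B: 51 > 42.29 → include.
Rate on top 3: 43.34. A: 13.8 < 43.34 → exclude; stop.
Optimal diet: E, C, B — 3 of 4 types.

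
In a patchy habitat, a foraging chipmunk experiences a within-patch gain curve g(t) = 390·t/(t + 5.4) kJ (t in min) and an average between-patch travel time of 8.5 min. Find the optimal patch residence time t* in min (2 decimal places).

Optimal t* satisfies g'(t*) = g(t*)/(T + t*).
g'(t) = 390·5.4/(t + 5.4)². Setting 390·5.4/(t+5.4)² = 390t/[(t+5.4)(8.5+t)] gives 5.4(8.5+t) = t(t+5.4), so t² = 5.4×8.5 = 45.9.
t* = √45.9 = 6.775 min.

6.77 min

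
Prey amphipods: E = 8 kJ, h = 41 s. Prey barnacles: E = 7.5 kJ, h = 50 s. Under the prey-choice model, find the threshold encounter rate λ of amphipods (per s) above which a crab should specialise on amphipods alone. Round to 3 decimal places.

0.081 per s

The zero-one rule: include barnacles iff E₂/h₂ > λE₁/(1+λh₁). Equality gives the switch point.
λE₁h₂ = E₂ + λE₂h₁ ⇒ λ = E₂/(E₁h₂ − E₂h₁) = 7.5/(400 − 307.5) = 0.08108 per s.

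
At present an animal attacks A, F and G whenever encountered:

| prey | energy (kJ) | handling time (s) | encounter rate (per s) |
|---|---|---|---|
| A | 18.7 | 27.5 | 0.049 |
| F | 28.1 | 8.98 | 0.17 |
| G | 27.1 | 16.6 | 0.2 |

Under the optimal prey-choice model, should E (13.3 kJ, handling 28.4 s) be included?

No

Current rate: (0.049×18.7 + 0.17×28.1 + 0.2×27.1)/(1 + 0.049×27.5 + 0.17×8.98 + 0.2×16.6) = 1.545 kJ/s.
Profitability of E: 13.3/28.4 = 0.4683 kJ/s.
Since 0.4683 < R, time spent handling E is better spent searching.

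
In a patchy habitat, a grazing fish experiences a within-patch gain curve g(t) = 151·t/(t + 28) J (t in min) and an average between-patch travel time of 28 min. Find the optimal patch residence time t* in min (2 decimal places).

28.00 min

By the marginal value theorem, leave when the instantaneous gain rate g'(t) equals the habitat-wide average g(t)/(T + t).
g'(t) = 151·28/(t + 28)². Setting 151·28/(t+28)² = 151t/[(t+28)(28+t)] gives 28(28+t) = t(t+28), so t² = 28×28 = 784.
t* = √784 = 28 min.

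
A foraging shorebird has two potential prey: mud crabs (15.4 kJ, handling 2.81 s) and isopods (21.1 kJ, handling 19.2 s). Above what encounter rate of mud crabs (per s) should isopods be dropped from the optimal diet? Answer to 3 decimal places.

0.089 per s

Drop isopods once their profitability E₂/h₂ falls below the rate achievable on mud crabs alone: E₂/h₂ = λE₁/(1 + λh₁).
Solve for λ: λE₁h₂ = E₂(1 + λh₁) → λ(E₁h₂ − E₂h₁) = E₂ → λ = E₂/(E₁h₂ − E₂h₁).
λ = 21.1/(15.4×19.2 − 21.1×2.81) = 21.1/236.4 = 0.08926 per s.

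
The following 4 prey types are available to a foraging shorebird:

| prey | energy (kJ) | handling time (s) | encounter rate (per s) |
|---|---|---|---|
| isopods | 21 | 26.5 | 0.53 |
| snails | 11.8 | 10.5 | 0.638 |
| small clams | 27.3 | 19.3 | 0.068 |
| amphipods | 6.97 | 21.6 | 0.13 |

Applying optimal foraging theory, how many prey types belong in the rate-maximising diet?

E/h in descending order: small clams 1.41, snails 1.12, isopods 0.792, amphipods 0.323 kJ/s. The optimal diet is the largest prefix of this list for which every included type satisfies E_i/h_i > R on the types above it.
Rate on top 1: 0.8028. snails: 1.12 > 0.8028 → include.
Rate on top 2: 1.041. isopods: 0.792 < 1.041 → exclude; stop.
Optimal diet: small clams, snails — 2 of 4 types.

2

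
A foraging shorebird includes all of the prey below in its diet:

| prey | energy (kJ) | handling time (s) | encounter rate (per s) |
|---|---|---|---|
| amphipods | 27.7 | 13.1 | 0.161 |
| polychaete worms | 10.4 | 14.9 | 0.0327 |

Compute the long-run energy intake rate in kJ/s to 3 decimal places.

1.335 kJ/s

Energy encountered per unit search time: 0.161×27.7 + 0.0327×10.4 = 4.8 kJ/s.
Handling time per unit search time: 0.161×13.1 + 0.0327×14.9 = 2.596.
Rate = 4.8/(1 + 2.596) = 1.335 kJ/s.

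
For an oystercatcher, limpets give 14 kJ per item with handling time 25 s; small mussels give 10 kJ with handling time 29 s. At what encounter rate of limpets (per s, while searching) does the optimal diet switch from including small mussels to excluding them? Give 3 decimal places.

Drop small mussels once their profitability E₂/h₂ falls below the rate achievable on limpets alone: E₂/h₂ = λE₁/(1 + λh₁).
Solve for λ: λE₁h₂ = E₂(1 + λh₁) → λ(E₁h₂ − E₂h₁) = E₂ → λ = E₂/(E₁h₂ − E₂h₁).
λ = 10/(14×29 − 10×25) = 10/156 = 0.0641 per s.

0.064 per s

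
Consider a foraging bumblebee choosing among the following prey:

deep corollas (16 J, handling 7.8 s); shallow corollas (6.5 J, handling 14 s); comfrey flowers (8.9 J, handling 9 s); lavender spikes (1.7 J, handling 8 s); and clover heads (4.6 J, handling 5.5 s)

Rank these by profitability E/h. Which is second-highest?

In descending order of E/h:
deep corollas: 16/7.8 = 2.05 J/s
comfrey flowers: 8.9/9 = 0.989 J/s
clover heads: 4.6/5.5 = 0.836 J/s
shallow corollas: 6.5/14 = 0.464 J/s
lavender spikes: 1.7/8 = 0.212 J/s

comfrey flowers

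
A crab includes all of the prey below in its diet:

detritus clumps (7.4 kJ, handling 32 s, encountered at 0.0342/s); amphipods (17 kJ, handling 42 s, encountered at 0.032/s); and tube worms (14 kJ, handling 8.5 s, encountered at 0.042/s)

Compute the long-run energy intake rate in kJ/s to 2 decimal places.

0.36 kJ/s

Energy encountered per unit search time: 0.0342×7.4 + 0.032×17 + 0.042×14 = 1.385 kJ/s.
Handling time per unit search time: 0.0342×32 + 0.032×42 + 0.042×8.5 = 2.795.
Rate = 1.385/(1 + 2.795) = 0.3649 kJ/s.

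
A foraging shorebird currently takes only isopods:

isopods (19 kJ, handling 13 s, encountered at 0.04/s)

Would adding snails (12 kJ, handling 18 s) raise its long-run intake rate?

Intake rate on the current diet: R = (0.04×19) / (1 + 0.04×13) = 0.76/1.52 = 0.5 kJ/s.
snails: E/h = 12/18 = 0.6667 kJ/s.
0.6667 > 0.5, so adding snails raises the average — include it.

Yes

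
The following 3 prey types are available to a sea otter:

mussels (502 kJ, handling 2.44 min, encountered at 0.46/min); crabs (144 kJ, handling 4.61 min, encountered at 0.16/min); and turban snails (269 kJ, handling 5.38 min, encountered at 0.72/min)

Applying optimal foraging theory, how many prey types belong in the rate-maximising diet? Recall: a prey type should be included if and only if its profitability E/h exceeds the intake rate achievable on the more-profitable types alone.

E/h in descending order: mussels 206, turban snails 50, crabs 31.2 kJ/min. The optimal diet is the largest prefix of this list for which every included type satisfies E_i/h_i > R on the types above it.
Rate on top 1: 108.8. turban snails: 50 < 108.8 → exclude; stop.
Optimal diet: mussels — 1 of 3 types.

1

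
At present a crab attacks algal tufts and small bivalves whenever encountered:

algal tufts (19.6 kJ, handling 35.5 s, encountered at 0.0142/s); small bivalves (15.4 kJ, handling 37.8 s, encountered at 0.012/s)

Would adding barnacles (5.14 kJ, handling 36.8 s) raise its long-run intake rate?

On algal tufts and small bivalves alone, R = ΣλE/(1+Σλh) = 0.4631/1.958 = 0.2366 kJ/s.
Profitability of barnacles: 5.14/36.8 = 0.1397 kJ/s.
0.1397 < 0.2366, so adding barnacles would lower the average — exclude it.

No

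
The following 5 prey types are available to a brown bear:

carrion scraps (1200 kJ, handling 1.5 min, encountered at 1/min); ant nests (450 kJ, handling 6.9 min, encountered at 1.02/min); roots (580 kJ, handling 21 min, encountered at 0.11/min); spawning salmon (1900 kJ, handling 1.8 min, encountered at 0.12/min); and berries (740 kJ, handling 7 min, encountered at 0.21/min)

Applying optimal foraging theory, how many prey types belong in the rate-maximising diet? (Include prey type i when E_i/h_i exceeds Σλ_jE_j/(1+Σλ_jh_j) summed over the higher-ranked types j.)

2

Profitabilities (E/h, kJ/min): spawning salmon 1.06e+03, carrion scraps 800, berries 106, ant nests 65.2, roots 27.6. Add prey in this order while the next type's profitability exceeds the intake rate on those already taken.
Rate on top 1: 187.5. carrion scraps: 800 > 187.5 → include.
Rate on top 2: 525.8. berries: 106 < 525.8 → exclude; stop.
Optimal diet: spawning salmon, carrion scraps — 2 of 5 types.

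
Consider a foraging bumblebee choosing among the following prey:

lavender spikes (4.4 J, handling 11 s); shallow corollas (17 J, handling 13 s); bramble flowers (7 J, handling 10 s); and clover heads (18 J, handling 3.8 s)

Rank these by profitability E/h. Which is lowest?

In descending order of E/h:
clover heads: 18/3.8 = 4.74 J/s
shallow corollas: 17/13 = 1.31 J/s
bramble flowers: 7/10 = 0.7 J/s
lavender spikes: 4.4/11 = 0.4 J/s

lavender spikes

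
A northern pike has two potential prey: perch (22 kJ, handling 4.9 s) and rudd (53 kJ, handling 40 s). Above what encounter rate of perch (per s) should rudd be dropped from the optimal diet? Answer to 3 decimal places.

0.085 per s

At the threshold, the rate on perch alone equals the profitability of rudd: λ·22/(1 + λ·4.9) = 53/40 = 1.325.
Rearranging, λ(22 − 1.325×4.9) = 1.325, so λ = 1.325/15.51 = 0.08544 per s.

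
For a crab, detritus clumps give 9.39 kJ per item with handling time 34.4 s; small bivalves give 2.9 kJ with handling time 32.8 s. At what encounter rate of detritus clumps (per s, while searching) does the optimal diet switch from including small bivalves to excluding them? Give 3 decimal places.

0.014 per s

At the threshold, the rate on detritus clumps alone equals the profitability of small bivalves: λ·9.39/(1 + λ·34.4) = 2.9/32.8 = 0.08841.
Rearranging, λ(9.39 − 0.08841×34.4) = 0.08841, so λ = 0.08841/6.349 = 0.01393 per s.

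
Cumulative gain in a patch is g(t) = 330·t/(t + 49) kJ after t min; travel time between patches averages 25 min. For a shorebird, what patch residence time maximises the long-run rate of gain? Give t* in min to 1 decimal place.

Maximise g(t)/(T+t): set derivative to zero → g'(t)(T+t) = g(t).
g'(t) = 330·49/(t + 49)². Setting 330·49/(t+49)² = 330t/[(t+49)(25+t)] gives 49(25+t) = t(t+49), so t² = 49×25 = 1225.
t* = √1225 = 35 min.

35.0 min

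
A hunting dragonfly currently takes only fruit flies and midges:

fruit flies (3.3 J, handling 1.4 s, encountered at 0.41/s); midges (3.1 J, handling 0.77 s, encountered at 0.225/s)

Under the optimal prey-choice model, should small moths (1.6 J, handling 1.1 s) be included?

Intake rate on the current diet: R = (0.41×3.3 + 0.225×3.1) / (1 + 0.41×1.4 + 0.225×0.77) = 2.05/1.747 = 1.174 J/s.
Profitability of small moths: 1.6/1.1 = 1.455 J/s.
Since 1.455 > R, including small moths increases the long-run rate.

Yes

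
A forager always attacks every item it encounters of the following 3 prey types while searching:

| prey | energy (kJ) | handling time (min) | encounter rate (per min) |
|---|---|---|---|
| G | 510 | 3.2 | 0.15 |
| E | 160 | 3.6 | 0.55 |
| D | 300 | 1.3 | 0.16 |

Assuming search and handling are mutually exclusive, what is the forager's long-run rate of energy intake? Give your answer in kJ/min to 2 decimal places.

57.93 kJ/min

R = Σλ_iE_i / (1 + Σλ_ih_i)
Numerator: 0.15×510 + 0.55×160 + 0.16×300 = 212.5
Denominator: 1 + 0.15×3.2 + 0.55×3.6 + 0.16×1.3 = 3.668
R = 212.5/3.668 = 57.93 kJ/min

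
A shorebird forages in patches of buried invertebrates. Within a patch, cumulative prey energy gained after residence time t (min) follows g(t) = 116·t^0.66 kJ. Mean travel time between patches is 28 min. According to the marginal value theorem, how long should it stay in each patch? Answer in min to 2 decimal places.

Optimal t* satisfies g'(t*) = g(t*)/(T + t*).
g'(t) = 0.66·116·t^-0.34. Setting 0.66·116·t^-0.34 = 116·t^0.66/(28+t) gives 0.66(28+t) = t, so 0.34·t = 0.66×28.
t* = 0.66×28/0.34 = 54.35 min.

54.35 min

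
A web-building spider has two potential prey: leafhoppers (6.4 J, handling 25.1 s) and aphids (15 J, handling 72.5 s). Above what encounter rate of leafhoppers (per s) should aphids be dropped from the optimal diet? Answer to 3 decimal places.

At the threshold, the rate on leafhoppers alone equals the profitability of aphids: λ·6.4/(1 + λ·25.1) = 15/72.5 = 0.2069.
Rearranging, λ(6.4 − 0.2069×25.1) = 0.2069, so λ = 0.2069/1.207 = 0.1714 per s.

0.171 per s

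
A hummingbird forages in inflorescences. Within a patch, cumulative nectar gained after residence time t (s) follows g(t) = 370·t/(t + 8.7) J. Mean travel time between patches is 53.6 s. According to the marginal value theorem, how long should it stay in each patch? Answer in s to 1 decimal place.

By the marginal value theorem, leave when the instantaneous gain rate g'(t) equals the habitat-wide average g(t)/(T + t).
g'(t) = 370·8.7/(t + 8.7)². Setting 370·8.7/(t+8.7)² = 370t/[(t+8.7)(53.6+t)] gives 8.7(53.6+t) = t(t+8.7), so t² = 8.7×53.6 = 466.3.
t* = √466.3 = 21.59 s.

21.6 s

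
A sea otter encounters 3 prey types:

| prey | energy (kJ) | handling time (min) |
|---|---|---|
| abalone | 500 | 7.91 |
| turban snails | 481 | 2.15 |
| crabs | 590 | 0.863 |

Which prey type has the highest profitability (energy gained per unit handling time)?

Profitability E/h (kJ/min): abalone = 500/7.91 = 63.2, turban snails = 481/2.15 = 224, crabs = 590/0.863 = 684.
Ranked: crabs > turban snails > abalone.

crabs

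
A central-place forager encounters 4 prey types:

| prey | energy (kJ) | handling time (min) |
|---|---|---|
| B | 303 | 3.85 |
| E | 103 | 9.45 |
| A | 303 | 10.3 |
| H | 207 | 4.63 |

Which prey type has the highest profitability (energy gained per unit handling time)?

B

Profitability E/h (kJ/min): B = 303/3.85 = 78.7, E = 103/9.45 = 10.9, A = 303/10.3 = 29.4, H = 207/4.63 = 44.7.
Ranked: B > H > A > E.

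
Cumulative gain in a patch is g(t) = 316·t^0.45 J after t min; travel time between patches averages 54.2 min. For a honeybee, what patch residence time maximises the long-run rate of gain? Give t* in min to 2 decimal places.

44.35 min

By the marginal value theorem, leave when the instantaneous gain rate g'(t) equals the habitat-wide average g(t)/(T + t).
g'(t) = 0.45·316·t^-0.55. Setting 0.45·316·t^-0.55 = 316·t^0.45/(54.2+t) gives 0.45(54.2+t) = t, so 0.55·t = 0.45×54.2.
t* = 0.45×54.2/0.55 = 44.35 min.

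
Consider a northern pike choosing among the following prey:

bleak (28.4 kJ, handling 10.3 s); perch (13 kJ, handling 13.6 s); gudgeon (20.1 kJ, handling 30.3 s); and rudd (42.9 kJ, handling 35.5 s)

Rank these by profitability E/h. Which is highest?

bleak

Profitability E/h (kJ/s): bleak = 28.4/10.3 = 2.76, perch = 13/13.6 = 0.956, gudgeon = 20.1/30.3 = 0.663, rudd = 42.9/35.5 = 1.21.
Ranked: bleak > rudd > perch > gudgeon.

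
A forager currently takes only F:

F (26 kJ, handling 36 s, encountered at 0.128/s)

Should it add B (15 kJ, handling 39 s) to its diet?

No

On F alone, R = ΣλE/(1+Σλh) = 3.328/5.608 = 0.5934 kJ/s.
B: E/h = 15/39 = 0.3846 kJ/s.
Since 0.3846 < R, time spent handling B is better spent searching.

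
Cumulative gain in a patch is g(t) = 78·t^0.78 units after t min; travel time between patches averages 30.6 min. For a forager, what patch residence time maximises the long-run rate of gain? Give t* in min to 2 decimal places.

Maximise g(t)/(T+t): set derivative to zero → g'(t)(T+t) = g(t).
g'(t) = 0.78·78·t^-0.22. Setting 0.78·78·t^-0.22 = 78·t^0.78/(30.6+t) gives 0.78(30.6+t) = t, so 0.22·t = 0.78×30.6.
t* = 0.78×30.6/0.22 = 108.5 min.

108.49 min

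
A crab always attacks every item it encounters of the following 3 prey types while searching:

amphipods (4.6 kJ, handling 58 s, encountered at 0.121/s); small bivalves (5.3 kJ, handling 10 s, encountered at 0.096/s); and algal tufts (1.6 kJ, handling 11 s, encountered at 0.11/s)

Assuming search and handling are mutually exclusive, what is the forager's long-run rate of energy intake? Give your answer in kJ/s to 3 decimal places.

R = (0.121×4.6 + 0.096×5.3 + 0.11×1.6) / (1 + 0.121×58 + 0.096×10 + 0.11×11) = 1.241/10.19 = 0.1218 kJ/s.

0.122 kJ/s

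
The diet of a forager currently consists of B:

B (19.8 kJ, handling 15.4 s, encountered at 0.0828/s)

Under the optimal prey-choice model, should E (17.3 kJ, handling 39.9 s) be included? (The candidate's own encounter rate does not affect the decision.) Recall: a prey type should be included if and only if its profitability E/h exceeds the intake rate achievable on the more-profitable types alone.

Intake rate on the current diet: R = (0.0828×19.8) / (1 + 0.0828×15.4) = 1.639/2.275 = 0.7206 kJ/s.
Profitability of E: 17.3/39.9 = 0.4336 kJ/s.
0.4336 < 0.7206, so adding E would lower the average — exclude it.

No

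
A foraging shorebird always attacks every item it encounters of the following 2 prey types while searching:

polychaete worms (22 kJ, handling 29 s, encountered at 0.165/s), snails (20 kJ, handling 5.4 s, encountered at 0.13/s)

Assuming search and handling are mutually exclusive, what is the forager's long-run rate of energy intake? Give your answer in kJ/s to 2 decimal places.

Energy encountered per unit search time: 0.165×22 + 0.13×20 = 6.23 kJ/s.
Handling time per unit search time: 0.165×29 + 0.13×5.4 = 5.487.
Rate = 6.23/(1 + 5.487) = 0.9604 kJ/s.

0.96 kJ/s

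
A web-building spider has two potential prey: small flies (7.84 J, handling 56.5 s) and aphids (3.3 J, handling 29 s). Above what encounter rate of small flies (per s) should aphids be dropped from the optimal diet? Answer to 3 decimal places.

0.081 per s

The zero-one rule: include aphids iff E₂/h₂ > λE₁/(1+λh₁). Equality gives the switch point.
λE₁h₂ = E₂ + λE₂h₁ ⇒ λ = E₂/(E₁h₂ − E₂h₁) = 3.3/(227.4 − 186.4) = 0.08066 per s.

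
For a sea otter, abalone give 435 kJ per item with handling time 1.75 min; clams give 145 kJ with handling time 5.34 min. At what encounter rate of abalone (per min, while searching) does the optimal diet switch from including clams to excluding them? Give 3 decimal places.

0.070 per min

At the threshold, the rate on abalone alone equals the profitability of clams: λ·435/(1 + λ·1.75) = 145/5.34 = 27.15.
Rearranging, λ(435 − 27.15×1.75) = 27.15, so λ = 27.15/387.5 = 0.07008 per min.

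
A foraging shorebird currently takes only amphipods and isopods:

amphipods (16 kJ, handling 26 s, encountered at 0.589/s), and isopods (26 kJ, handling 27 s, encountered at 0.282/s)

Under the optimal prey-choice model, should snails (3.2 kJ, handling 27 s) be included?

Current rate: (0.589×16 + 0.282×26)/(1 + 0.589×26 + 0.282×27) = 0.7003 kJ/s.
snails: E/h = 3.2/27 = 0.1185 kJ/s.
0.1185 < 0.7003, so adding snails would lower the average — exclude it.

No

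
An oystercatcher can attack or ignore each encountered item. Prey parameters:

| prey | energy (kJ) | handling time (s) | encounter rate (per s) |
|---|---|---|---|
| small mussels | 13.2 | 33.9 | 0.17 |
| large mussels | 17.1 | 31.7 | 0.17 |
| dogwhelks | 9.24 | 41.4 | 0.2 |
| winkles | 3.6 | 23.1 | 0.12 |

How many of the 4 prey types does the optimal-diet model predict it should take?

Rank by E/h (kJ/s): large mussels 0.539, small mussels 0.389, dogwhelks 0.223, winkles 0.156. Include each in turn until the next type's E/h falls below the running intake rate.
Rate on top 1: 0.455. small mussels: 0.389 < 0.455 → exclude; stop.
Optimal diet: large mussels — 1 of 4 types.

1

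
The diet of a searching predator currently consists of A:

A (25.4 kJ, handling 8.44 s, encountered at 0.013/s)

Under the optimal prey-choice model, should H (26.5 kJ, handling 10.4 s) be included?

Yes

Intake rate on the current diet: R = (0.013×25.4) / (1 + 0.013×8.44) = 0.3302/1.11 = 0.2976 kJ/s.
H: E/h = 26.5/10.4 = 2.548 kJ/s.
Since 2.548 > R, including H increases the long-run rate.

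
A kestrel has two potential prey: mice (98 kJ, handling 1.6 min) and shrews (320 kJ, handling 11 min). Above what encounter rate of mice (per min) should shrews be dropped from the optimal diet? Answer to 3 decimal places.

0.565 per min

The zero-one rule: include shrews iff E₂/h₂ > λE₁/(1+λh₁). Equality gives the switch point.
λE₁h₂ = E₂ + λE₂h₁ ⇒ λ = E₂/(E₁h₂ − E₂h₁) = 320/(1078 − 512) = 0.5654 per min.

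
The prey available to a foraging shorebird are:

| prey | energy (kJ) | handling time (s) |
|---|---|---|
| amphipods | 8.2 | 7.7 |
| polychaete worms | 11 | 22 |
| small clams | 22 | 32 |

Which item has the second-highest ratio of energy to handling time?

small clams

In descending order of E/h:
amphipods: 8.2/7.7 = 1.06 kJ/s
small clams: 22/32 = 0.688 kJ/s
polychaete worms: 11/22 = 0.5 kJ/s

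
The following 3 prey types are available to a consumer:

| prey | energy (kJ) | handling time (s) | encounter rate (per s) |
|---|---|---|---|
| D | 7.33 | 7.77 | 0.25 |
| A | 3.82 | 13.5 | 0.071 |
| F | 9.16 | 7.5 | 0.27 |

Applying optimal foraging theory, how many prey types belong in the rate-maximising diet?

2

E/h in descending order: F 1.22, D 0.943, A 0.283 kJ/s. The optimal diet is the largest prefix of this list for which every included type satisfies E_i/h_i > R on the types above it.
Rate on top 1: 0.8176. D: 0.943 > 0.8176 → include.
Rate on top 2: 0.8668. A: 0.283 < 0.8668 → exclude; stop.
Optimal diet: F, D — 2 of 3 types.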